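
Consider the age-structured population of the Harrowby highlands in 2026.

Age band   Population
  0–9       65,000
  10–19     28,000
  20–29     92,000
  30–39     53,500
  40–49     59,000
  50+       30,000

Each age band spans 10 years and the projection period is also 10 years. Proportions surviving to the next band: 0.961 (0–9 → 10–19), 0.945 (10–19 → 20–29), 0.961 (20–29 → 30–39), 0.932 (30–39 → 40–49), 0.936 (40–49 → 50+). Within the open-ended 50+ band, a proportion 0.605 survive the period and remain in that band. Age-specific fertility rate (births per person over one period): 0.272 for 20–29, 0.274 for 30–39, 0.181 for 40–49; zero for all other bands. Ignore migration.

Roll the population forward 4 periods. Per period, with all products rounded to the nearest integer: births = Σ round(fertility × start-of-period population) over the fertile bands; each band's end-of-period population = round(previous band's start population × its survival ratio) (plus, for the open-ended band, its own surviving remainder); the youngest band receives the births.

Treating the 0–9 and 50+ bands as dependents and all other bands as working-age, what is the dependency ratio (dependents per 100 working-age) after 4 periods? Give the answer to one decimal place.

[period 1]
Births: 92000 × 0.272 = 25024 ; 53500 × 0.274 = 14659 ; 59000 × 0.181 = 10679 → 50362
10–19: 65000 × 0.961 = 62465
20–29: 28000 × 0.945 = 26460
30–39: 92000 × 0.961 = 88412
40–49: 53500 × 0.932 = 49862
50+: 59000 × 0.936 + 30000 × 0.605 = 55224 + 18150 = 73374
→ [50362, 62465, 26460, 88412, 49862, 73374]
[period 2]
Births: 26460 × 0.272 = 7197 ; 88412 × 0.274 = 24225 ; 49862 × 0.181 = 9025 → 40447
10–19: 50362 × 0.961 = 48398
20–29: 62465 × 0.945 = 59029
30–39: 26460 × 0.961 = 25428
40–49: 88412 × 0.932 = 82400
50+: 49862 × 0.936 + 73374 × 0.605 = 46671 + 44391 = 91062
→ [40447, 48398, 59029, 25428, 82400, 91062]
[period 3]
Births: 59029 × 0.272 = 16056 ; 25428 × 0.274 = 6967 ; 82400 × 0.181 = 14914 → 37937
10–19: 40447 × 0.961 = 38870
20–29: 48398 × 0.945 = 45736
30–39: 59029 × 0.961 = 56727
40–49: 25428 × 0.932 = 23699
50+: 82400 × 0.936 + 91062 × 0.605 = 77126 + 55093 = 132219
→ [37937, 38870, 45736, 56727, 23699, 132219]
[period 4]
Births: 45736 × 0.272 = 12440 ; 56727 × 0.274 = 15543 ; 23699 × 0.181 = 4290 → 32273
10–19: 37937 × 0.961 = 36457
20–29: 38870 × 0.945 = 36732
30–39: 45736 × 0.961 = 43952
40–49: 56727 × 0.932 = 52870
50+: 23699 × 0.936 + 132219 × 0.605 = 22182 + 79992 = 102174
→ [32273, 36457, 36732, 43952, 52870, 102174]
Dependents (band 0–9 + band 50+) = 32273 + 102174 = 134447; working-age = 170011; ratio = 134447/170011 × 100 = 79.1

79.1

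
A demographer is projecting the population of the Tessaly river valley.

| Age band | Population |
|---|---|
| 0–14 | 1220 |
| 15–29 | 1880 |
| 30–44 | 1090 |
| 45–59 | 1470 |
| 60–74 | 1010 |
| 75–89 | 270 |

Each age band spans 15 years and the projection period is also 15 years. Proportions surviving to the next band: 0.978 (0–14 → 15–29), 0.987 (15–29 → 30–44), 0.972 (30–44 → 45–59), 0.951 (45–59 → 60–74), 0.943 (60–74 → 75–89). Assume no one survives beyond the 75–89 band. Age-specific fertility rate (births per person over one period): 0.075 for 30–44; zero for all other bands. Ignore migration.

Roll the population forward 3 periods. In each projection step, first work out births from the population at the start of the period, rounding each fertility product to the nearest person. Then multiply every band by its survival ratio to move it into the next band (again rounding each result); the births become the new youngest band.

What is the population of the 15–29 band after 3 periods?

136

After projecting period 1:
Births: 1090 × 0.075 = 82
15–29: 1220 × 0.978 = 1193
30–44: 1880 × 0.987 = 1856
45–59: 1090 × 0.972 = 1059
60–74: 1470 × 0.951 = 1398
75–89: 1010 × 0.943 = 952
Giving 82 / 1193 / 1856 / 1059 / 1398 / 952.
After projecting period 2:
Births: 1856 × 0.075 = 139
15–29: 82 × 0.978 = 80
30–44: 1193 × 0.987 = 1177
45–59: 1856 × 0.972 = 1804
60–74: 1059 × 0.951 = 1007
75–89: 1398 × 0.943 = 1318
Giving 139 / 80 / 1177 / 1804 / 1007 / 1318.
After projecting period 3:
Births: 1177 × 0.075 = 88
15–29: 139 × 0.978 = 136
30–44: 80 × 0.987 = 79
45–59: 1177 × 0.972 = 1144
60–74: 1804 × 0.951 = 1716
75–89: 1007 × 0.943 = 950
Giving 88 / 136 / 79 / 1144 / 1716 / 950.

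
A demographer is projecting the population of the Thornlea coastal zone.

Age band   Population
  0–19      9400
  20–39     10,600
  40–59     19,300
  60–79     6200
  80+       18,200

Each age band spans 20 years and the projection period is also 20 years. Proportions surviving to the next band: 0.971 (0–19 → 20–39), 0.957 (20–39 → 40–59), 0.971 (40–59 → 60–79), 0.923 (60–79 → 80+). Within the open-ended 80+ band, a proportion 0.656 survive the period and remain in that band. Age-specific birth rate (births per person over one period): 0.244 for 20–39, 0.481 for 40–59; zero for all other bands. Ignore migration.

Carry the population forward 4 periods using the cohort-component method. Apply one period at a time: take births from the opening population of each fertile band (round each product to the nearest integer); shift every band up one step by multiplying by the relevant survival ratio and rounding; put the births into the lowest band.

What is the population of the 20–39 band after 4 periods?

6811

[period 1]
Births: 10600 × 0.244 = 2586, 19300 × 0.481 = 9283 — total 11869
20–39: 9400 × 0.971 = 9127
40–59: 10600 × 0.957 = 10144
60–79: 19300 × 0.971 = 18740
80+: 6200 × 0.923 + 18200 × 0.656 = 5723 + 11939 = 17662
Population now: 0–19=11869, 20–39=9127, 40–59=10144, 60–79=18740, 80+=17662
[period 2]
Births: 9127 × 0.244 = 2227, 10144 × 0.481 = 4879 — total 7106
20–39: 11869 × 0.971 = 11525
40–59: 9127 × 0.957 = 8735
60–79: 10144 × 0.971 = 9850
80+: 18740 × 0.923 + 17662 × 0.656 = 17297 + 11586 = 28883
Population now: 0–19=7106, 20–39=11525, 40–59=8735, 60–79=9850, 80+=28883
[period 3]
Births: 11525 × 0.244 = 2812, 8735 × 0.481 = 4202 — total 7014
20–39: 7106 × 0.971 = 6900
40–59: 11525 × 0.957 = 11029
60–79: 8735 × 0.971 = 8482
80+: 9850 × 0.923 + 28883 × 0.656 = 9092 + 18947 = 28039
Population now: 0–19=7014, 20–39=6900, 40–59=11029, 60–79=8482, 80+=28039
[period 4]
Births: 6900 × 0.244 = 1684, 11029 × 0.481 = 5305 — total 6989
20–39: 7014 × 0.971 = 6811
40–59: 6900 × 0.957 = 6603
60–79: 11029 × 0.971 = 10709
80+: 8482 × 0.923 + 28039 × 0.656 = 7829 + 18394 = 26223
Population now: 0–19=6989, 20–39=6811, 40–59=6603, 60–79=10709, 80+=26223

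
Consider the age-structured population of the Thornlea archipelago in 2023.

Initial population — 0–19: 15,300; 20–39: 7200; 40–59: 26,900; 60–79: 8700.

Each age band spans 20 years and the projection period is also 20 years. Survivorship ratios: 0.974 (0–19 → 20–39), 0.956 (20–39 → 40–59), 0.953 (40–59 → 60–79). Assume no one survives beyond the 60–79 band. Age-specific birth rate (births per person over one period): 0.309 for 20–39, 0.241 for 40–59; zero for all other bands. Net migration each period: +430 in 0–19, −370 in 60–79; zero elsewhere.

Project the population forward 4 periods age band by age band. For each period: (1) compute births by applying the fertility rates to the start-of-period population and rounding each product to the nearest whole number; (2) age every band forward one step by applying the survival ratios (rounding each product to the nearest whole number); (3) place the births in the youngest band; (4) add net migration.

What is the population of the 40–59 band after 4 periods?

— Period 1 —
Births: 7200 * 0.309 = 2225, 26900 * 0.241 = 6483 → 8708
20–39: 15300 * 0.974 = 14902
40–59: 7200 * 0.956 = 6883
60–79: 26900 * 0.953 = 25636
Net migration: 0–19 + 430 → 9138; 60–79 − 370 → 25266
→ [9138, 14902, 6883, 25266]
— Period 2 —
Births: 14902 * 0.309 = 4605, 6883 * 0.241 = 1659 → 6264
20–39: 9138 * 0.974 = 8900
40–59: 14902 * 0.956 = 14246
60–79: 6883 * 0.953 = 6559
Net migration: 0–19 + 430 → 6694; 60–79 − 370 → 6189
→ [6694, 8900, 14246, 6189]
— Period 3 —
Births: 8900 * 0.309 = 2750, 14246 * 0.241 = 3433 → 6183
20–39: 6694 * 0.974 = 6520
40–59: 8900 * 0.956 = 8508
60–79: 14246 * 0.953 = 13576
Net migration: 0–19 + 430 → 6613; 60–79 − 370 → 13206
→ [6613, 6520, 8508, 13206]
— Period 4 —
Births: 6520 * 0.309 = 2015, 8508 * 0.241 = 2050 → 4065
20–39: 6613 * 0.974 = 6441
40–59: 6520 * 0.956 = 6233
60–79: 8508 * 0.953 = 8108
Net migration: 0–19 + 430 → 4495; 60–79 − 370 → 7738
→ [4495, 6441, 6233, 7738]

6233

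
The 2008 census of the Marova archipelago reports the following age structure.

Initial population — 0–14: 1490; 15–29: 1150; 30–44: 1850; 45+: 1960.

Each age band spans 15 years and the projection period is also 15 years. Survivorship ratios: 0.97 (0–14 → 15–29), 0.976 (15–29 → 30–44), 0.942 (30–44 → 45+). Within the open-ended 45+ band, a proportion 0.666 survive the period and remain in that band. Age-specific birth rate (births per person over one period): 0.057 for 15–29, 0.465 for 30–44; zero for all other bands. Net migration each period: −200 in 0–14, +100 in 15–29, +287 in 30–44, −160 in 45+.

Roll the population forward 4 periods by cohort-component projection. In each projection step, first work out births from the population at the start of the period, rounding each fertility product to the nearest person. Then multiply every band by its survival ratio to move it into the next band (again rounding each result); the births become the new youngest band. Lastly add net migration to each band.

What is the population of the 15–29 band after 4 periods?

761

After projecting period 1:
Births: 1150 × 0.057 = 66  |  1850 × 0.465 = 860 — total 926
15–29: 1490 × 0.97 = 1445
30–44: 1150 × 0.976 = 1122
45+: 1850 × 0.942 + 1960 × 0.666 = 1743 + 1305 = 3048
Net migration: 0–14 − 200 → 726; 15–29 + 100 → 1545; 30–44 + 287 → 1409; 45+ − 160 → 2888
→ [726, 1545, 1409, 2888]
After projecting period 2:
Births: 1545 × 0.057 = 88  |  1409 × 0.465 = 655 — total 743
15–29: 726 × 0.97 = 704
30–44: 1545 × 0.976 = 1508
45+: 1409 × 0.942 + 2888 × 0.666 = 1327 + 1923 = 3250
Net migration: 0–14 − 200 → 543; 15–29 + 100 → 804; 30–44 + 287 → 1795; 45+ − 160 → 3090
→ [543, 804, 1795, 3090]
After projecting period 3:
Births: 804 × 0.057 = 46  |  1795 × 0.465 = 835 — total 881
15–29: 543 × 0.97 = 527
30–44: 804 × 0.976 = 785
45+: 1795 × 0.942 + 3090 × 0.666 = 1691 + 2058 = 3749
Net migration: 0–14 − 200 → 681; 15–29 + 100 → 627; 30–44 + 287 → 1072; 45+ − 160 → 3589
→ [681, 627, 1072, 3589]
After projecting period 4:
Births: 627 × 0.057 = 36  |  1072 × 0.465 = 498 — total 534
15–29: 681 × 0.97 = 661
30–44: 627 × 0.976 = 612
45+: 1072 × 0.942 + 3589 × 0.666 = 1010 + 2390 = 3400
Net migration: 0–14 − 200 → 334; 15–29 + 100 → 761; 30–44 + 287 → 899; 45+ − 160 → 3240
→ [334, 761, 899, 3240]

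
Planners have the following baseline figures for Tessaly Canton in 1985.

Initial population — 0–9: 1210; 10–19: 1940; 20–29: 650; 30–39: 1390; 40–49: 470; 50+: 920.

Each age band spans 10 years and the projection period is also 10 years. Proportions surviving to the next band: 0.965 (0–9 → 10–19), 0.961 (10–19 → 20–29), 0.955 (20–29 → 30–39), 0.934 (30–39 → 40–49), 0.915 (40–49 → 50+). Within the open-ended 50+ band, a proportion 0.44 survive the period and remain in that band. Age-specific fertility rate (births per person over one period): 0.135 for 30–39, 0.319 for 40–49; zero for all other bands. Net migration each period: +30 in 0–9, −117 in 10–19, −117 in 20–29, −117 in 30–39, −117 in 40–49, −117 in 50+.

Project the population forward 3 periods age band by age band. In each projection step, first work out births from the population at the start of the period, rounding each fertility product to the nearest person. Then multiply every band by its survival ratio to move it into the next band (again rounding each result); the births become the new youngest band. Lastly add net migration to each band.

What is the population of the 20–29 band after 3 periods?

112

[period 1]
Births: 1390 × 0.135 = 188, 470 × 0.319 = 150 → total 338
10–19: 1210 × 0.965 = 1168
20–29: 1940 × 0.961 = 1864
30–39: 650 × 0.955 = 621
40–49: 1390 × 0.934 = 1298
50+: 470 × 0.915 + 920 × 0.44 = 430 + 405 = 835
Net migration: 0–9 + 30 → 368; 10–19 − 117 → 1051; 20–29 − 117 → 1747; 30–39 − 117 → 504; 40–49 − 117 → 1181; 50+ − 117 → 718
Giving 368 / 1051 / 1747 / 504 / 1181 / 718.
[period 2]
Births: 504 × 0.135 = 68, 1181 × 0.319 = 377 → total 445
10–19: 368 × 0.965 = 355
20–29: 1051 × 0.961 = 1010
30–39: 1747 × 0.955 = 1668
40–49: 504 × 0.934 = 471
50+: 1181 × 0.915 + 718 × 0.44 = 1081 + 316 = 1397
Net migration: 0–9 + 30 → 475; 10–19 − 117 → 238; 20–29 − 117 → 893; 30–39 − 117 → 1551; 40–49 − 117 → 354; 50+ − 117 → 1280
Giving 475 / 238 / 893 / 1551 / 354 / 1280.
[period 3]
Births: 1551 × 0.135 = 209, 354 × 0.319 = 113 → total 322
10–19: 475 × 0.965 = 458
20–29: 238 × 0.961 = 229
30–39: 893 × 0.955 = 853
40–49: 1551 × 0.934 = 1449
50+: 354 × 0.915 + 1280 × 0.44 = 324 + 563 = 887
Net migration: 0–9 + 30 → 352; 10–19 − 117 → 341; 20–29 − 117 → 112; 30–39 − 117 → 736; 40–49 − 117 → 1332; 50+ − 117 → 770
Giving 352 / 341 / 112 / 736 / 1332 / 770.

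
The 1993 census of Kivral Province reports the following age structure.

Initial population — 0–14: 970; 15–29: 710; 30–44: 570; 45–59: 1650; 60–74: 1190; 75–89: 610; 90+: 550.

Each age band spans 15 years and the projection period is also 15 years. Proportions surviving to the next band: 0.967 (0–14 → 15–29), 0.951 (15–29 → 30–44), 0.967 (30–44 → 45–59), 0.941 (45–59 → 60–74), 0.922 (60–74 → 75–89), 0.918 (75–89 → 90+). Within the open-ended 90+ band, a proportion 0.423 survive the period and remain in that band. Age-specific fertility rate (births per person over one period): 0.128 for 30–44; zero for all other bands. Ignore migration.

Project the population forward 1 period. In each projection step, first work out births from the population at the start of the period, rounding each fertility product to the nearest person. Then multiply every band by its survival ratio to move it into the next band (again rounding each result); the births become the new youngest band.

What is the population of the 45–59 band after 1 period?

After projecting period 1:
Births: 570 × 0.128 = 73
15–29: 970 × 0.967 = 938
30–44: 710 × 0.951 = 675
45–59: 570 × 0.967 = 551
60–74: 1650 × 0.941 = 1553
75–89: 1190 × 0.922 = 1097
90+: 610 × 0.918 + 550 × 0.423 = 560 + 233 = 793
Population now: 0–14=73, 15–29=938, 30–44=675, 45–59=551, 60–74=1553, 75–89=1097, 90+=793

551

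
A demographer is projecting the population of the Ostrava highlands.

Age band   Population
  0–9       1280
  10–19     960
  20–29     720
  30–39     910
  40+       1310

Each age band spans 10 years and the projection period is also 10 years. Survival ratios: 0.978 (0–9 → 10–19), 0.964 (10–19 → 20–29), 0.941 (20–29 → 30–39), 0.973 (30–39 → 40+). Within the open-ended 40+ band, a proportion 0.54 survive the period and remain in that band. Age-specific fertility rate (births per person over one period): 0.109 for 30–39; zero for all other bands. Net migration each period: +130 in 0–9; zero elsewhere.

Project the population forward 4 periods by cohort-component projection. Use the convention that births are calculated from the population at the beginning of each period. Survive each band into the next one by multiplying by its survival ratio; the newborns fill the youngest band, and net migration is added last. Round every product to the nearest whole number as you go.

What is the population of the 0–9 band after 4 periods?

254

Call the groups 1 to 5, youngest first.
[period 1]
Births: 910 × 0.109 = 99
Group 2: 1280 × 0.978 = 1252
Group 3: 960 × 0.964 = 925
Group 4: 720 × 0.941 = 678
Group 5: 910 × 0.973 + 1310 × 0.54 = 885 + 707 = 1592
Net migration: Group 1 + 130 → 229
End of period: [229, 1252, 925, 678, 1592]
[period 2]
Births: 678 × 0.109 = 74
Group 2: 229 × 0.978 = 224
Group 3: 1252 × 0.964 = 1207
Group 4: 925 × 0.941 = 870
Group 5: 678 × 0.973 + 1592 × 0.54 = 660 + 860 = 1520
Net migration: Group 1 + 130 → 204
End of period: [204, 224, 1207, 870, 1520]
[period 3]
Births: 870 × 0.109 = 95
Group 2: 204 × 0.978 = 200
Group 3: 224 × 0.964 = 216
Group 4: 1207 × 0.941 = 1136
Group 5: 870 × 0.973 + 1520 × 0.54 = 847 + 821 = 1668
Net migration: Group 1 + 130 → 225
End of period: [225, 200, 216, 1136, 1668]
[period 4]
Births: 1136 × 0.109 = 124
Group 2: 225 × 0.978 = 220
Group 3: 200 × 0.964 = 193
Group 4: 216 × 0.941 = 203
Group 5: 1136 × 0.973 + 1668 × 0.54 = 1105 + 901 = 2006
Net migration: Group 1 + 130 → 254
End of period: [254, 220, 193, 203, 2006]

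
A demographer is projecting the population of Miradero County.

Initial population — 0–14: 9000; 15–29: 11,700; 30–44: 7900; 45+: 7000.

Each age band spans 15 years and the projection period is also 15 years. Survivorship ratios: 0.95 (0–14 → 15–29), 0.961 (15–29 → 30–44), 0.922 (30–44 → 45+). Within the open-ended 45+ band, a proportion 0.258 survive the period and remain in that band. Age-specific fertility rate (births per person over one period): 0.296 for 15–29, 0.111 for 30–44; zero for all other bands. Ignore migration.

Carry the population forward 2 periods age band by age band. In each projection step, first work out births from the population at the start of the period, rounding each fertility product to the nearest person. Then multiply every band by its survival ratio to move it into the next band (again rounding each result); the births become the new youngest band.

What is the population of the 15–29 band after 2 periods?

Numbering the bands 1..4 from youngest to oldest:
Period 1.
Births: 11700 × 0.296 = 3463, 7900 × 0.111 = 877 → 4340
Band 2: 9000 × 0.95 = 8550
Band 3: 11700 × 0.961 = 11244
Band 4: 7900 × 0.922 + 7000 × 0.258 = 7284 + 1806 = 9090
Population now: 0–14=4340, 15–29=8550, 30–44=11244, 45+=9090
Period 2.
Births: 8550 × 0.296 = 2531, 11244 × 0.111 = 1248 → 3779
Band 2: 4340 × 0.95 = 4123
Band 3: 8550 × 0.961 = 8217
Band 4: 11244 × 0.922 + 9090 × 0.258 = 10367 + 2345 = 12712
Population now: 0–14=3779, 15–29=4123, 30–44=8217, 45+=12712

4123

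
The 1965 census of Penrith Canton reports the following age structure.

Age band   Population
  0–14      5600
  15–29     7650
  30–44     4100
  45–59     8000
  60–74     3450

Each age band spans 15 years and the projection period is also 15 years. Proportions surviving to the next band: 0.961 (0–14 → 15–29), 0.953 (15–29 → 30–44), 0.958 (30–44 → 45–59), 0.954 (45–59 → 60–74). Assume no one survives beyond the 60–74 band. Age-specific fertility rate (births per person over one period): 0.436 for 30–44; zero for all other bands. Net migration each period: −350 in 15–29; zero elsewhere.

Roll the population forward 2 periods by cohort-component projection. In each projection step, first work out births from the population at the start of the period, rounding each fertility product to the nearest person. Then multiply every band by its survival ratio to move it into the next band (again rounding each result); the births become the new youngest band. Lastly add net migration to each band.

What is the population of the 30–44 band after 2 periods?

Let band 1 be 0–14 through band 5 = 60–74.
After projecting period 1:
Births: 4100 × 0.436 = 1788
Band 2: 5600 × 0.961 = 5382
Band 3: 7650 × 0.953 = 7290
Band 4: 4100 × 0.958 = 3928
Band 5: 8000 × 0.954 = 7632
Net migration: Band 2 − 350 → 5032
Giving 1788 / 5032 / 7290 / 3928 / 7632.
After projecting period 2:
Births: 7290 × 0.436 = 3178
Band 2: 1788 × 0.961 = 1718
Band 3: 5032 × 0.953 = 4795
Band 4: 7290 × 0.958 = 6984
Band 5: 3928 × 0.954 = 3747
Net migration: Band 2 − 350 → 1368
Giving 3178 / 1368 / 4795 / 6984 / 3747.

4795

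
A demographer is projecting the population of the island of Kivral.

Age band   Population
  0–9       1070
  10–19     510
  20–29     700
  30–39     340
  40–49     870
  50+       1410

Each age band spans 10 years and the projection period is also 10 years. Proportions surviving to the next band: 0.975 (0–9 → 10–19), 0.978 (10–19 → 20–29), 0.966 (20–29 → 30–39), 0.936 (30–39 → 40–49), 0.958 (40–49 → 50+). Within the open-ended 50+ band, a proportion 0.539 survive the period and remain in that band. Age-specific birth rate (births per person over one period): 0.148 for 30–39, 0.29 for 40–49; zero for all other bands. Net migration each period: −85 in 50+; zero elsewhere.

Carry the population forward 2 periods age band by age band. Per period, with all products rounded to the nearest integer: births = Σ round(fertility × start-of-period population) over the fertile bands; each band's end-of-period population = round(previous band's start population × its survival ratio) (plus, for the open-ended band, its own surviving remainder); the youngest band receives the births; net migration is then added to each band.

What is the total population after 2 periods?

Call the bands 1 to 6, youngest first.
Period 1:
Births: 340 × 0.148 = 50 ; 870 × 0.29 = 252 → 302
Band 2: 1070 × 0.975 = 1043
Band 3: 510 × 0.978 = 499
Band 4: 700 × 0.966 = 676
Band 5: 340 × 0.936 = 318
Band 6: 870 × 0.958 + 1410 × 0.539 = 833 + 760 = 1593
Net migration: Band 6 − 85 → 1508
Population now: 0–9=302, 10–19=1043, 20–29=499, 30–39=676, 40–49=318, 50+=1508
Period 2:
Births: 676 × 0.148 = 100 ; 318 × 0.29 = 92 → 192
Band 2: 302 × 0.975 = 294
Band 3: 1043 × 0.978 = 1020
Band 4: 499 × 0.966 = 482
Band 5: 676 × 0.936 = 633
Band 6: 318 × 0.958 + 1508 × 0.539 = 305 + 813 = 1118
Net migration: Band 6 − 85 → 1033
Population now: 0–9=192, 10–19=294, 20–29=1020, 30–39=482, 40–49=633, 50+=1033
Total after period 2: 192 + 294 + 1020 + 482 + 633 + 1033 = 3654

3654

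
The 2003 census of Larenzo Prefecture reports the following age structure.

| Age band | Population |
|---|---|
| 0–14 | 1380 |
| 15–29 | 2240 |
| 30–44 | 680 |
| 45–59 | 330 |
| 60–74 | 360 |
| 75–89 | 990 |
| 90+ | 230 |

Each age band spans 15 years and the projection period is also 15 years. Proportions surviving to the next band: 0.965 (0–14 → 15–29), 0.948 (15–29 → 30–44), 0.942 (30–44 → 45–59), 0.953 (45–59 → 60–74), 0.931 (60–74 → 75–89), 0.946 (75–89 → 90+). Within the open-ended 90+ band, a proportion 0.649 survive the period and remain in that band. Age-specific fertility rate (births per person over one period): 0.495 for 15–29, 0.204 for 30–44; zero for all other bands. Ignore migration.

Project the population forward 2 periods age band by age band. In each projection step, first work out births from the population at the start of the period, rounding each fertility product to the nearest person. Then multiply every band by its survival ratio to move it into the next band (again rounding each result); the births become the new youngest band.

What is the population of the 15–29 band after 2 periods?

Period 1.
Births: 2240 × 0.495 = 1109, 680 × 0.204 = 139 ⇒ total 1248
15–29: 1380 × 0.965 = 1332
30–44: 2240 × 0.948 = 2124
45–59: 680 × 0.942 = 641
60–74: 330 × 0.953 = 314
75–89: 360 × 0.931 = 335
90+: 990 × 0.946 + 230 × 0.649 = 937 + 149 = 1086
Giving 1248 / 1332 / 2124 / 641 / 314 / 335 / 1086.
Period 2.
Births: 1332 × 0.495 = 659, 2124 × 0.204 = 433 ⇒ total 1092
15–29: 1248 × 0.965 = 1204
30–44: 1332 × 0.948 = 1263
45–59: 2124 × 0.942 = 2001
60–74: 641 × 0.953 = 611
75–89: 314 × 0.931 = 292
90+: 335 × 0.946 + 1086 × 0.649 = 317 + 705 = 1022
Giving 1092 / 1204 / 1263 / 2001 / 611 / 292 / 1022.

1204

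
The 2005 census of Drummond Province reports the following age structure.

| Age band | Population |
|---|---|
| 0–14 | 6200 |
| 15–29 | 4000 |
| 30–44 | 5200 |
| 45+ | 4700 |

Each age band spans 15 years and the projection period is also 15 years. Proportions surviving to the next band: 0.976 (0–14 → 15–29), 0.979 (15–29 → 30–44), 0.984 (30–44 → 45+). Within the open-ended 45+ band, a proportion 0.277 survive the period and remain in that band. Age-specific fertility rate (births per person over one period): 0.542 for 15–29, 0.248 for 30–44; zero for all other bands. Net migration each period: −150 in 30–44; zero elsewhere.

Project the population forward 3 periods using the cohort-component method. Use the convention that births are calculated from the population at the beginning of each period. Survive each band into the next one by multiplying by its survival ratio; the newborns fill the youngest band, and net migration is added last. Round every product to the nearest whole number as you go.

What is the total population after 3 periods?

17729

Period 1:
Births: 4000 × 0.542 = 2168 ; 5200 × 0.248 = 1290 → 3458
15–29: 6200 × 0.976 = 6051
30–44: 4000 × 0.979 = 3916
45+: 5200 × 0.984 + 4700 × 0.277 = 5117 + 1302 = 6419
Net migration: 30–44 − 150 → 3766
Population now: 0–14=3458, 15–29=6051, 30–44=3766, 45+=6419
Period 2:
Births: 6051 × 0.542 = 3280 ; 3766 × 0.248 = 934 → 4214
15–29: 3458 × 0.976 = 3375
30–44: 6051 × 0.979 = 5924
45+: 3766 × 0.984 + 6419 × 0.277 = 3706 + 1778 = 5484
Net migration: 30–44 − 150 → 5774
Population now: 0–14=4214, 15–29=3375, 30–44=5774, 45+=5484
Period 3:
Births: 3375 × 0.542 = 1829 ; 5774 × 0.248 = 1432 → 3261
15–29: 4214 × 0.976 = 4113
30–44: 3375 × 0.979 = 3304
45+: 5774 × 0.984 + 5484 × 0.277 = 5682 + 1519 = 7201
Net migration: 30–44 − 150 → 3154
Population now: 0–14=3261, 15–29=4113, 30–44=3154, 45+=7201
Total after period 3: 3261 + 4113 + 3154 + 7201 = 17729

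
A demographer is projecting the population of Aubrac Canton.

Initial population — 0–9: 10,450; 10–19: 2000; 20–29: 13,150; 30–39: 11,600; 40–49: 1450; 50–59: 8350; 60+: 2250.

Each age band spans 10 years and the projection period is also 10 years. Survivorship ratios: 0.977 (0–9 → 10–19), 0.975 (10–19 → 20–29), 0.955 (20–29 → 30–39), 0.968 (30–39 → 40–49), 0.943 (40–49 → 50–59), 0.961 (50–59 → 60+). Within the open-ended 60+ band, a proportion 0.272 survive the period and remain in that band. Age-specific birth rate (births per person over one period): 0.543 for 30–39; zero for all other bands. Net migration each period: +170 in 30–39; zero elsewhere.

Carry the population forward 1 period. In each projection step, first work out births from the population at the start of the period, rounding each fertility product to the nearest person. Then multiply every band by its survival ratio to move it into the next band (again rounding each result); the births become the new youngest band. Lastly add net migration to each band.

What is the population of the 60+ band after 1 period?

8636

Call the groups 1 to 7, youngest first.
— Period 1 —
Births: 11600 × 0.543 = 6299
Group 2: 10450 × 0.977 = 10210
Group 3: 2000 × 0.975 = 1950
Group 4: 13150 × 0.955 = 12558
Group 5: 11600 × 0.968 = 11229
Group 6: 1450 × 0.943 = 1367
Group 7: 8350 × 0.961 + 2250 × 0.272 = 8024 + 612 = 8636
Net migration: Group 4 + 170 → 12728
Giving 6299 / 10210 / 1950 / 12728 / 11229 / 1367 / 8636.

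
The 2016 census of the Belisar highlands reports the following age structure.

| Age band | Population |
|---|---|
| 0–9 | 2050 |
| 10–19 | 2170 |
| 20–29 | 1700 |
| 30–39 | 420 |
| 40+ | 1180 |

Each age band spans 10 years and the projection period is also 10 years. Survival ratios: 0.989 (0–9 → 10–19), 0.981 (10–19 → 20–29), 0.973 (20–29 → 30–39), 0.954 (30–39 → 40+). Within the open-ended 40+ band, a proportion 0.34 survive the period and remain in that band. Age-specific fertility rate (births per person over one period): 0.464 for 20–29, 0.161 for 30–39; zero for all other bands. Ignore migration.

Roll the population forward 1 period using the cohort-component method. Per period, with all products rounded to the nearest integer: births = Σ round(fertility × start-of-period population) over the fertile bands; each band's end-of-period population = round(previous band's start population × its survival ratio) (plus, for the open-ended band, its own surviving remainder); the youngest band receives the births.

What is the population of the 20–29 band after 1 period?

2129

Numbering the bands 1..5 from youngest to oldest:
After projecting period 1:
Births: 1700 × 0.464 = 789  |  420 × 0.161 = 68 → 857
Band 2: 2050 × 0.989 = 2027
Band 3: 2170 × 0.981 = 2129
Band 4: 1700 × 0.973 = 1654
Band 5: 420 × 0.954 + 1180 × 0.34 = 401 + 401 = 802
→ [857, 2027, 2129, 1654, 802]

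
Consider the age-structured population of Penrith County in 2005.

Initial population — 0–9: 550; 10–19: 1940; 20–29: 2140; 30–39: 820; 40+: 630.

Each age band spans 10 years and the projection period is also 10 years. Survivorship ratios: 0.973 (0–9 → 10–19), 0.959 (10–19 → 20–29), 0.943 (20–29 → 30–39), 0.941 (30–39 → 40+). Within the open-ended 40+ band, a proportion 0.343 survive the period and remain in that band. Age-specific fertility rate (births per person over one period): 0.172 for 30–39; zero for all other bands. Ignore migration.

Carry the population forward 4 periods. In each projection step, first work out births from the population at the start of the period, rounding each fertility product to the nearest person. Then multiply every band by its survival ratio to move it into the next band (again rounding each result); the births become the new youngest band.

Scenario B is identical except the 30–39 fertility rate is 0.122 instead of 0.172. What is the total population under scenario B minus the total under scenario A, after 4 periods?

-241

Period 1.
Births: 820 * 0.172 = 141
10–19: 550 * 0.973 = 535
20–29: 1940 * 0.959 = 1860
30–39: 2140 * 0.943 = 2018
40+: 820 * 0.941 + 630 * 0.343 = 772 + 216 = 988
Giving 141 / 535 / 1860 / 2018 / 988.
Period 2.
Births: 2018 * 0.172 = 347
10–19: 141 * 0.973 = 137
20–29: 535 * 0.959 = 513
30–39: 1860 * 0.943 = 1754
40+: 2018 * 0.941 + 988 * 0.343 = 1899 + 339 = 2238
Giving 347 / 137 / 513 / 1754 / 2238.
Period 3.
Births: 1754 * 0.172 = 302
10–19: 347 * 0.973 = 338
20–29: 137 * 0.959 = 131
30–39: 513 * 0.943 = 484
40+: 1754 * 0.941 + 2238 * 0.343 = 1651 + 768 = 2419
Giving 302 / 338 / 131 / 484 / 2419.
Period 4.
Births: 484 * 0.172 = 83
10–19: 302 * 0.973 = 294
20–29: 338 * 0.959 = 324
30–39: 131 * 0.943 = 124
40+: 484 * 0.941 + 2419 * 0.343 = 455 + 830 = 1285
Giving 83 / 294 / 324 / 124 / 1285.
Scenario A total after 4 periods: 2110
Scenario B projection —
Period 1.
Births: 820 * 0.122 = 100
10–19: 550 * 0.973 = 535
20–29: 1940 * 0.959 = 1860
30–39: 2140 * 0.943 = 2018
40+: 820 * 0.941 + 630 * 0.343 = 772 + 216 = 988
Giving 100 / 535 / 1860 / 2018 / 988.
Period 2.
Births: 2018 * 0.122 = 246
10–19: 100 * 0.973 = 97
20–29: 535 * 0.959 = 513
30–39: 1860 * 0.943 = 1754
40+: 2018 * 0.941 + 988 * 0.343 = 1899 + 339 = 2238
Giving 246 / 97 / 513 / 1754 / 2238.
Period 3.
Births: 1754 * 0.122 = 214
10–19: 246 * 0.973 = 239
20–29: 97 * 0.959 = 93
30–39: 513 * 0.943 = 484
40+: 1754 * 0.941 + 2238 * 0.343 = 1651 + 768 = 2419
Giving 214 / 239 / 93 / 484 / 2419.
Period 4.
Births: 484 * 0.122 = 59
10–19: 214 * 0.973 = 208
20–29: 239 * 0.959 = 229
30–39: 93 * 0.943 = 88
40+: 484 * 0.941 + 2419 * 0.343 = 455 + 830 = 1285
Giving 59 / 208 / 229 / 88 / 1285.
Scenario B total after 4 periods: 1869
Difference B − A = 1869 − 2110 = -241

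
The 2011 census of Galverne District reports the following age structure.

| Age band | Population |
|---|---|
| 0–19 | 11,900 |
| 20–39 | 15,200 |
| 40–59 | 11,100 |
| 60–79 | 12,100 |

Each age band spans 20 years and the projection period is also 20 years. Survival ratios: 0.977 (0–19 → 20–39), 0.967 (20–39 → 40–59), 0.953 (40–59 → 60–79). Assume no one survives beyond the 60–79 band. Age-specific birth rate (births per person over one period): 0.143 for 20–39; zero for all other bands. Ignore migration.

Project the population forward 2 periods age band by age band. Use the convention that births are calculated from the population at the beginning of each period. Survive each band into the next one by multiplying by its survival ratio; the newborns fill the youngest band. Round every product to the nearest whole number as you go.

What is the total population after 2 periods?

After projecting period 1:
Births: 15200 × 0.143 = 2174
20–39: 11900 × 0.977 = 11626
40–59: 15200 × 0.967 = 14698
60–79: 11100 × 0.953 = 10578
→ [2174, 11626, 14698, 10578]
After projecting period 2:
Births: 11626 × 0.143 = 1663
20–39: 2174 × 0.977 = 2124
40–59: 11626 × 0.967 = 11242
60–79: 14698 × 0.953 = 14007
→ [1663, 2124, 11242, 14007]
Total after period 2: 1663 + 2124 + 11242 + 14007 = 29036

29036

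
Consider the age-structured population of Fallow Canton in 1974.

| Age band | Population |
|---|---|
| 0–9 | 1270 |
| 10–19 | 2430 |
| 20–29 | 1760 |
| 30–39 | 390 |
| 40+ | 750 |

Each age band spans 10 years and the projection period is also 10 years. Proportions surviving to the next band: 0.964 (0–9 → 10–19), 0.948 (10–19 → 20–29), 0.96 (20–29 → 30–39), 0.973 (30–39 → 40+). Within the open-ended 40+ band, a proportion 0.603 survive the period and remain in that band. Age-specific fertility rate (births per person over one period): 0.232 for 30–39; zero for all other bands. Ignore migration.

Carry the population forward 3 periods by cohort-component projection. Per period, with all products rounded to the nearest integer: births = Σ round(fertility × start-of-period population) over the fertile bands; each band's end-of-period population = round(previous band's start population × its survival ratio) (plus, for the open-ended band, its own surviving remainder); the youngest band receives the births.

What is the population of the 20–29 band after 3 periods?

[period 1]
Births: 390 × 0.232 = 90
10–19: 1270 × 0.964 = 1224
20–29: 2430 × 0.948 = 2304
30–39: 1760 × 0.96 = 1690
40+: 390 × 0.973 + 750 × 0.603 = 379 + 452 = 831
→ [90, 1224, 2304, 1690, 831]
[period 2]
Births: 1690 × 0.232 = 392
10–19: 90 × 0.964 = 87
20–29: 1224 × 0.948 = 1160
30–39: 2304 × 0.96 = 2212
40+: 1690 × 0.973 + 831 × 0.603 = 1644 + 501 = 2145
→ [392, 87, 1160, 2212, 2145]
[period 3]
Births: 2212 × 0.232 = 513
10–19: 392 × 0.964 = 378
20–29: 87 × 0.948 = 82
30–39: 1160 × 0.96 = 1114
40+: 2212 × 0.973 + 2145 × 0.603 = 2152 + 1293 = 3445
→ [513, 378, 82, 1114, 3445]

82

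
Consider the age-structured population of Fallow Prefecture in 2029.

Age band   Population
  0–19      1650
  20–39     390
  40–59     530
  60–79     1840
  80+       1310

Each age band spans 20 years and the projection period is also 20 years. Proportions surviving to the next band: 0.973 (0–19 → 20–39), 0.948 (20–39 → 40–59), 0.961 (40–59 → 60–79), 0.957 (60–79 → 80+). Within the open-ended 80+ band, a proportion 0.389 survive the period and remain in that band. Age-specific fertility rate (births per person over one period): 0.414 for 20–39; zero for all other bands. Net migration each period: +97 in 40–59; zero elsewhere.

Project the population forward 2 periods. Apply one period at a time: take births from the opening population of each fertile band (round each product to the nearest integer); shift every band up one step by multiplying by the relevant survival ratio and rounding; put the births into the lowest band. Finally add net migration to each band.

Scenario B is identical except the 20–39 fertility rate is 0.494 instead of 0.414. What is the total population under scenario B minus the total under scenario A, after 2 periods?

160

Let band 1 be 0–19 through band 5 = 80+.
After projecting period 1:
Births: 390 * 0.414 = 161
Band 2: 1650 * 0.973 = 1605
Band 3: 390 * 0.948 = 370
Band 4: 530 * 0.961 = 509
Band 5: 1840 * 0.957 + 1310 * 0.389 = 1761 + 510 = 2271
Net migration: Band 3 + 97 → 467
Population now: 0–19=161, 20–39=1605, 40–59=467, 60–79=509, 80+=2271
After projecting period 2:
Births: 1605 * 0.414 = 664
Band 2: 161 * 0.973 = 157
Band 3: 1605 * 0.948 = 1522
Band 4: 467 * 0.961 = 449
Band 5: 509 * 0.957 + 2271 * 0.389 = 487 + 883 = 1370
Net migration: Band 3 + 97 → 1619
Population now: 0–19=664, 20–39=157, 40–59=1619, 60–79=449, 80+=1370
Scenario A total after 2 periods: 4259
Scenario B projection —
After projecting period 1:
Births: 390 * 0.494 = 193
Band 2: 1650 * 0.973 = 1605
Band 3: 390 * 0.948 = 370
Band 4: 530 * 0.961 = 509
Band 5: 1840 * 0.957 + 1310 * 0.389 = 1761 + 510 = 2271
Net migration: Band 3 + 97 → 467
Population now: 0–19=193, 20–39=1605, 40–59=467, 60–79=509, 80+=2271
After projecting period 2:
Births: 1605 * 0.494 = 793
Band 2: 193 * 0.973 = 188
Band 3: 1605 * 0.948 = 1522
Band 4: 467 * 0.961 = 449
Band 5: 509 * 0.957 + 2271 * 0.389 = 487 + 883 = 1370
Net migration: Band 3 + 97 → 1619
Population now: 0–19=793, 20–39=188, 40–59=1619, 60–79=449, 80+=1370
Scenario B total after 2 periods: 4419
Difference B − A = 4419 − 4259 = 160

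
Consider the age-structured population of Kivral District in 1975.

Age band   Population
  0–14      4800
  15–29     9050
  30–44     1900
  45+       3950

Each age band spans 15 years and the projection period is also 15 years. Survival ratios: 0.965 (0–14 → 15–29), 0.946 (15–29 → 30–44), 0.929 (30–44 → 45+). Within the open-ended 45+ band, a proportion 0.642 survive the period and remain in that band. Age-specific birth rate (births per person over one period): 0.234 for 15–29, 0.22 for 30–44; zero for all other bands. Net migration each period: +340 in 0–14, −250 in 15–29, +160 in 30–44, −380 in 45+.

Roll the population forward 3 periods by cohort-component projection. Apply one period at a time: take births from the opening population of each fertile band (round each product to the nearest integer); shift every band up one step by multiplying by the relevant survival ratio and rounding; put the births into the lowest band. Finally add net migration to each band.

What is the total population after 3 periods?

Call the bands 1 to 4, youngest first.
— Period 1 —
Births: 9050 × 0.234 = 2118, 1900 × 0.22 = 418 — total 2536
Band 2: 4800 × 0.965 = 4632
Band 3: 9050 × 0.946 = 8561
Band 4: 1900 × 0.929 + 3950 × 0.642 = 1765 + 2536 = 4301
Net migration: Band 1 + 340 → 2876; Band 2 − 250 → 4382; Band 3 + 160 → 8721; Band 4 − 380 → 3921
Population now: 0–14=2876, 15–29=4382, 30–44=8721, 45+=3921
— Period 2 —
Births: 4382 × 0.234 = 1025, 8721 × 0.22 = 1919 — total 2944
Band 2: 2876 × 0.965 = 2775
Band 3: 4382 × 0.946 = 4145
Band 4: 8721 × 0.929 + 3921 × 0.642 = 8102 + 2517 = 10619
Net migration: Band 1 + 340 → 3284; Band 2 − 250 → 2525; Band 3 + 160 → 4305; Band 4 − 380 → 10239
Population now: 0–14=3284, 15–29=2525, 30–44=4305, 45+=10239
— Period 3 —
Births: 2525 × 0.234 = 591, 4305 × 0.22 = 947 — total 1538
Band 2: 3284 × 0.965 = 3169
Band 3: 2525 × 0.946 = 2389
Band 4: 4305 × 0.929 + 10239 × 0.642 = 3999 + 6573 = 10572
Net migration: Band 1 + 340 → 1878; Band 2 − 250 → 2919; Band 3 + 160 → 2549; Band 4 − 380 → 10192
Population now: 0–14=1878, 15–29=2919, 30–44=2549, 45+=10192
Total after period 3: 1878 + 2919 + 2549 + 10192 = 17538

17538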